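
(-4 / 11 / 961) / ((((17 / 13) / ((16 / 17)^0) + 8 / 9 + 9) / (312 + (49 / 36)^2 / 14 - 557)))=8251061 / 997056720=0.01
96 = 96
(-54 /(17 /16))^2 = 746496 /289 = 2583.03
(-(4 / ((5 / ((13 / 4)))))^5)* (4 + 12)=-5940688 / 3125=-1901.02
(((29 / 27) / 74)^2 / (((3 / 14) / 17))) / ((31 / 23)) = 2301817 / 185628186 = 0.01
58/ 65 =0.89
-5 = -5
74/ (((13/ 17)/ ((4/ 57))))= 5032/ 741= 6.79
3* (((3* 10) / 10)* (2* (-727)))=-13086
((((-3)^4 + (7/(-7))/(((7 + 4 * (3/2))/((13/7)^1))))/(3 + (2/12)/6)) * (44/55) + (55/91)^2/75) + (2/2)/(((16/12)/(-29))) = -20636281/54157740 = -0.38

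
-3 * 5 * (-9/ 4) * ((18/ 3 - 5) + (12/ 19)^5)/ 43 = 367865685/ 425889028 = 0.86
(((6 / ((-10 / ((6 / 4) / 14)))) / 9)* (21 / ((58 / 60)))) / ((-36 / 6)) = 3 / 116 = 0.03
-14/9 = -1.56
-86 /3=-28.67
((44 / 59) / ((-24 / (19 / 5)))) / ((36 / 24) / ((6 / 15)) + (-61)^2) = -418 / 13185615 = -0.00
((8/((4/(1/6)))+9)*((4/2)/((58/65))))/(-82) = -910/3567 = -0.26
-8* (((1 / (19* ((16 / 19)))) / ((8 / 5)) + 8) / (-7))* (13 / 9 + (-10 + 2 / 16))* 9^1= -89229 / 128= -697.10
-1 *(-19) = 19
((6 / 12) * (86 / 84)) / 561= 43 / 47124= 0.00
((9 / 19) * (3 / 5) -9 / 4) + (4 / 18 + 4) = 7717 / 3420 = 2.26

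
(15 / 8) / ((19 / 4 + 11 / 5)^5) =6000000 / 51888844699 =0.00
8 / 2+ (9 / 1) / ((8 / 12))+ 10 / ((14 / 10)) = 345 / 14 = 24.64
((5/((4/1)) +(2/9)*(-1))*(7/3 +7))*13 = 3367/27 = 124.70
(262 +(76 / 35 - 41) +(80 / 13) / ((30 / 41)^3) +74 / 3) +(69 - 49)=17416849 / 61425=283.55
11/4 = 2.75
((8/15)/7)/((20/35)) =2/15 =0.13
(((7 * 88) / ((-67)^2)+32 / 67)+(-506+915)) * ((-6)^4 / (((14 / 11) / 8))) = 104853507264 / 31423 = 3336839.49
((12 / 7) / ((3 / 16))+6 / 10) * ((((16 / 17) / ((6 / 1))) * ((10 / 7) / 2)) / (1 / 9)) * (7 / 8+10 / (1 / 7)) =82863 / 119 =696.33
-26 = -26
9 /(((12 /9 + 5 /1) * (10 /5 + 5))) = 27 /133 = 0.20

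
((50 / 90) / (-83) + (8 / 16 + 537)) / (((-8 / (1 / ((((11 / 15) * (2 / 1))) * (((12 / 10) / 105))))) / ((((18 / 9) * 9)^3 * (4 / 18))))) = -18971229375 / 3652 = -5194750.65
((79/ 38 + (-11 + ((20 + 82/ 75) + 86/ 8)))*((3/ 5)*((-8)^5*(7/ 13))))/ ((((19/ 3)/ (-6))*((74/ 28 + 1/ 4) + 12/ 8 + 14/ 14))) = 42629.84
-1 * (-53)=53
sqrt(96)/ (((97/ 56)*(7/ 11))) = 8.89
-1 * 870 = -870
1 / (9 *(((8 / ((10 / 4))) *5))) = 1 / 144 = 0.01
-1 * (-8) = 8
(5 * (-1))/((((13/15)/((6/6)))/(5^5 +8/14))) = -126225/7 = -18032.14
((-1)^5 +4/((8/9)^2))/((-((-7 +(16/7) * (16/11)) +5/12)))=15015/12044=1.25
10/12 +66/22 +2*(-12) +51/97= -11431/582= -19.64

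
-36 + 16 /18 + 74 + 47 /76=27023 /684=39.51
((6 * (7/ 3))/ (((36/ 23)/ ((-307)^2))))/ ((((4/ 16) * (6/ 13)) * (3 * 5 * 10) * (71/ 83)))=16372842031/ 287550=56939.11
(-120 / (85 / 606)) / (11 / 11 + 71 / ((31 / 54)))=-450864 / 65705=-6.86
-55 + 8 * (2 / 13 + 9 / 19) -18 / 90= -61972 / 1235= -50.18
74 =74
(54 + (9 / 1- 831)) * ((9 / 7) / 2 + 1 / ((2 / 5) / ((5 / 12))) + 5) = -35936 / 7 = -5133.71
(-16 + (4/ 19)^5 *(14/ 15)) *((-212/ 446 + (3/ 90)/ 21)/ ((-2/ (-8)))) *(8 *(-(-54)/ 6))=33306491716352/ 15257331075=2182.98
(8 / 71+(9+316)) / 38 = 23083 / 2698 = 8.56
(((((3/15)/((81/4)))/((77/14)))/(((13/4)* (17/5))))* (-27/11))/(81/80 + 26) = -2560/173361903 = -0.00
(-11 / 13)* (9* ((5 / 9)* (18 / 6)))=-165 / 13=-12.69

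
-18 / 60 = -0.30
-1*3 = -3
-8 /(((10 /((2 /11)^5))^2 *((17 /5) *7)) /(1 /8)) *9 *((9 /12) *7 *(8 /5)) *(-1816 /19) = 25104384 /209444703653075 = 0.00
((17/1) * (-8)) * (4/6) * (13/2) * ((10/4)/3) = -4420/9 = -491.11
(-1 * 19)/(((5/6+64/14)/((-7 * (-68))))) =-379848/227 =-1673.34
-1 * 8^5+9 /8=-262135 /8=-32766.88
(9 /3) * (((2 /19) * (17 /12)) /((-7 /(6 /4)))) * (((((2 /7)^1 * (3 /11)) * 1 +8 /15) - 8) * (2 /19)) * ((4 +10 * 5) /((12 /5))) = 652851 /389158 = 1.68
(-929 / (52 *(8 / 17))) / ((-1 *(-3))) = -15793 / 1248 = -12.65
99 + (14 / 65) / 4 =12877 / 130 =99.05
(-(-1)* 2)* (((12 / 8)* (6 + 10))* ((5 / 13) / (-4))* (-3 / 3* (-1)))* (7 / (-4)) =105 / 13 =8.08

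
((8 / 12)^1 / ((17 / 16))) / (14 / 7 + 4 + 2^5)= 16 / 969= 0.02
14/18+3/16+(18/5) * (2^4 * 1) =42167/720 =58.57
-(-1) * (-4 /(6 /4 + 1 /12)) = -48 /19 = -2.53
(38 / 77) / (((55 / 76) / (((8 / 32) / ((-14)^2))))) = 361 / 415030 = 0.00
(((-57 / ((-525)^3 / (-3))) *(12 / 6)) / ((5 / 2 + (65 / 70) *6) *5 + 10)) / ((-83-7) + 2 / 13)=247 / 472834687500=0.00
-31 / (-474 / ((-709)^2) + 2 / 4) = -31166222 / 501733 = -62.12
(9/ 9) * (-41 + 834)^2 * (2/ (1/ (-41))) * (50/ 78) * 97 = -9618971050/ 3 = -3206323683.33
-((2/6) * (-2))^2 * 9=-4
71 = 71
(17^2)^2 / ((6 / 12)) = 167042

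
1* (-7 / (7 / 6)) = -6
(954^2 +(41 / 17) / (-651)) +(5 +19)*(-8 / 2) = 10071191299 / 11067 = 910020.00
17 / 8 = 2.12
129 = 129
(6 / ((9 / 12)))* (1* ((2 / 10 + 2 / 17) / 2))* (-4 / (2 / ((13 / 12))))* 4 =-936 / 85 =-11.01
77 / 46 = 1.67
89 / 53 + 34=1891 / 53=35.68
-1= -1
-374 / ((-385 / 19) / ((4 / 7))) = 2584 / 245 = 10.55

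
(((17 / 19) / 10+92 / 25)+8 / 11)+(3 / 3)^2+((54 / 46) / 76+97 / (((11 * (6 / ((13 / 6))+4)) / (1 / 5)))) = 5.77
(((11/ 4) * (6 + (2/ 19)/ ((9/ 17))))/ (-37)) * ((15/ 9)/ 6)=-14575/ 113886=-0.13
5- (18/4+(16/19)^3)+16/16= 12385/13718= 0.90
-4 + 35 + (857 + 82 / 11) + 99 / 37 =365539 / 407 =898.13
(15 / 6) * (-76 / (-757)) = 190 / 757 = 0.25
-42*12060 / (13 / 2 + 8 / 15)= -72017.06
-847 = -847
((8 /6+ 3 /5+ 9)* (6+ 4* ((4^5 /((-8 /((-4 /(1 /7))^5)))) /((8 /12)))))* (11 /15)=105975479931.20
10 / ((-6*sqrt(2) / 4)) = -10*sqrt(2) / 3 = -4.71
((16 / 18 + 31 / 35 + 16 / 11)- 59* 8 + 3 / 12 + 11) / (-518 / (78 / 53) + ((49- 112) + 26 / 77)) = 1.10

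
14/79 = 0.18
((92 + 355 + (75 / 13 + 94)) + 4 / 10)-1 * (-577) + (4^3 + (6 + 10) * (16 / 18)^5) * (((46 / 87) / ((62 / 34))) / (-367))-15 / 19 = 81083194202430994 / 72181601821485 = 1123.32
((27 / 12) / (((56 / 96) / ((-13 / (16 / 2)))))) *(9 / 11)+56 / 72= -24119 / 5544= -4.35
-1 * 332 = -332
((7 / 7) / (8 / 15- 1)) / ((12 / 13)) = -65 / 28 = -2.32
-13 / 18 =-0.72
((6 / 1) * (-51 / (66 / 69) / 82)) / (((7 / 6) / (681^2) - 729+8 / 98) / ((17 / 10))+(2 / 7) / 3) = 4078305422541 / 448126383393854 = 0.01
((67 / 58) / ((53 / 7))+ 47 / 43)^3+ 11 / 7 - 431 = -6911098500172046533 / 16166462389927976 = -427.50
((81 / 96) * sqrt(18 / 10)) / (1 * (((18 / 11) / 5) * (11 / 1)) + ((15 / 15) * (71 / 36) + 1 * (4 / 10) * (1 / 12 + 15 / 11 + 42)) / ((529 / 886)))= 4242051 * sqrt(5) / 301742416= 0.03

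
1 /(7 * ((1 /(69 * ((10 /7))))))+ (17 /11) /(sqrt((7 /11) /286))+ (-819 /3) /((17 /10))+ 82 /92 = -5579687 /38318+ 17 * sqrt(182) /7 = -112.85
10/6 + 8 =29/3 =9.67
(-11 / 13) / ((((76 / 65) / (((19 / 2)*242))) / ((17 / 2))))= -113135 / 8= -14141.88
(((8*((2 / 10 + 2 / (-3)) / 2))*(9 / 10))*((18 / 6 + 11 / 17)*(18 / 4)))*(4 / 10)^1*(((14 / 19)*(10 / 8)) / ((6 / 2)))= -3.39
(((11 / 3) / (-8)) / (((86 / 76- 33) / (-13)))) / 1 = -2717 / 14532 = -0.19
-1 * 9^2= -81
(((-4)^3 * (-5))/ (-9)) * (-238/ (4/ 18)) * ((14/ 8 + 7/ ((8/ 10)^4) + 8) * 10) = 20441225/ 2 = 10220612.50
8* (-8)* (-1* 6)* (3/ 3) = 384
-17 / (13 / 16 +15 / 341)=-92752 / 4673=-19.85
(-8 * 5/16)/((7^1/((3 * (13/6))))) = -2.32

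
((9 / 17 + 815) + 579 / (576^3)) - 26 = 854994717905 / 1082916864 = 789.53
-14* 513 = -7182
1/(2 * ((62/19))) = 19/124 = 0.15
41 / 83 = 0.49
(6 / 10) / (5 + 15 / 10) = 6 / 65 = 0.09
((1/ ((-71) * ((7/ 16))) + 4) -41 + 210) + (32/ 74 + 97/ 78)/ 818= 202944105809/ 1173291756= 172.97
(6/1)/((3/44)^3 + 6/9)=9.00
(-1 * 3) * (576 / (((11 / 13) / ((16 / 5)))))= -359424 / 55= -6534.98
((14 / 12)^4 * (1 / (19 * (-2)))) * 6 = -2401 / 8208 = -0.29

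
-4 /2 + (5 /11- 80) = -897 /11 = -81.55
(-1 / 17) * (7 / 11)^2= -0.02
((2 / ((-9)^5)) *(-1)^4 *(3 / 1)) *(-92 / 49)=184 / 964467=0.00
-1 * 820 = -820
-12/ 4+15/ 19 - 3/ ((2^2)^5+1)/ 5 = -215307/ 97375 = -2.21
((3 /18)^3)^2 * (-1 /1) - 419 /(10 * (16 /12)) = -7330829 /233280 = -31.43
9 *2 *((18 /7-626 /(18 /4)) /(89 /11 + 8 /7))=-189244 /711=-266.17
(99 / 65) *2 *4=792 / 65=12.18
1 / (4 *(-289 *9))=-1 / 10404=-0.00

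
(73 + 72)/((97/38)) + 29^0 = 5607/97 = 57.80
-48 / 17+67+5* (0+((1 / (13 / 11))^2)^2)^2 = 908182721496 / 13867422257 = 65.49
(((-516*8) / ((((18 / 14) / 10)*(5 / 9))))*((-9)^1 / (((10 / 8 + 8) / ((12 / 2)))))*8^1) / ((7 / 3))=42799104 / 37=1156732.54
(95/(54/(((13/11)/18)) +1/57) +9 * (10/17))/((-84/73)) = -4.70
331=331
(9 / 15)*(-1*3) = -9 / 5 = -1.80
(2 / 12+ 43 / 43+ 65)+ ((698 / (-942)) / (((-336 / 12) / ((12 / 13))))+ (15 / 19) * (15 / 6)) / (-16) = 1721015095 / 26059488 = 66.04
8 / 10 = 4 / 5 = 0.80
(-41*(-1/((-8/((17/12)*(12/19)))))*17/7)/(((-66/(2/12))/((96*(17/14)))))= 201433/61446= 3.28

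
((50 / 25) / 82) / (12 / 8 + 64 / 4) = 2 / 1435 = 0.00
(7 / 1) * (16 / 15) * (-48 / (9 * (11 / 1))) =-1792 / 495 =-3.62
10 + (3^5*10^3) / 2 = 121510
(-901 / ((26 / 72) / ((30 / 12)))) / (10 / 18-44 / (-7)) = -5108670 / 5603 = -911.77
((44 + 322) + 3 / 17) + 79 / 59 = 368618 / 1003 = 367.52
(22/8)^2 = 121/16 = 7.56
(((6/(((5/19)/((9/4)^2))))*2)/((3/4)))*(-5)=-1539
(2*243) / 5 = 486 / 5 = 97.20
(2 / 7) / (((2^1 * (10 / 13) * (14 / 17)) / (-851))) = -188071 / 980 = -191.91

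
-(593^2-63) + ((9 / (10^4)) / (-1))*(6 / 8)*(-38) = -7031719487 / 20000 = -351585.97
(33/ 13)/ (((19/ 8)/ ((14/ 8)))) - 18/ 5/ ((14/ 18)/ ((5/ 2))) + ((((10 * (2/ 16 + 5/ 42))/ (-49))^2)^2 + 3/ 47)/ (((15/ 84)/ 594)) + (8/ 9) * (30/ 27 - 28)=53174575051669572337/ 297494028626951520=178.74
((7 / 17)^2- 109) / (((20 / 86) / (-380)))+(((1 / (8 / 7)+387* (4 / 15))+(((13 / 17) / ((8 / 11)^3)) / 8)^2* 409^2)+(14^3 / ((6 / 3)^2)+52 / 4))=188961.35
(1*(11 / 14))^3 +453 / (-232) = -29195 / 19894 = -1.47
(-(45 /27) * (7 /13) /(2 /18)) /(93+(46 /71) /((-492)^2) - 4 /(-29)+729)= -26166513240 /2663450291983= -0.01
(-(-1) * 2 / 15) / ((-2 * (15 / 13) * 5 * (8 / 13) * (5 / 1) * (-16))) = 0.00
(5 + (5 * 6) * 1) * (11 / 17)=385 / 17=22.65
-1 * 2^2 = -4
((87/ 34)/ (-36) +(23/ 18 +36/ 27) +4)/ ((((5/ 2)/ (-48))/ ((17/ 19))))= -112.35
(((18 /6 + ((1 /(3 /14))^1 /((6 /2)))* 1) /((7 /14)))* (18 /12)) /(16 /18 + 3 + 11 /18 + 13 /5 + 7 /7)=410 /243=1.69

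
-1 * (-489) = 489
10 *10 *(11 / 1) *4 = 4400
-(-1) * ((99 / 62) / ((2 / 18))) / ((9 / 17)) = 1683 / 62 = 27.15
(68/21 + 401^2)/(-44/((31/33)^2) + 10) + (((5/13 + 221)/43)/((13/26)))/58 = -52605465285391/13040549886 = -4033.99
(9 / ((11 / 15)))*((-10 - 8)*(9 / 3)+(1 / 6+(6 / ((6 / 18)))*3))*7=315 / 22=14.32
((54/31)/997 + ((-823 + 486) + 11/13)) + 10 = -131044978/401791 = -326.15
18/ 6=3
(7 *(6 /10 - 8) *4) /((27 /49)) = -50764 /135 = -376.03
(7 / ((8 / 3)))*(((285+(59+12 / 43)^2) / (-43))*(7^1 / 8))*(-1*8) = 1623.41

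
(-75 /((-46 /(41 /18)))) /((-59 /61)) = -62525 /16284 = -3.84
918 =918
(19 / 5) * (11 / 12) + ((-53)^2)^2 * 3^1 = 1420286789 / 60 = 23671446.48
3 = 3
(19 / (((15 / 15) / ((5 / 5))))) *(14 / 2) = 133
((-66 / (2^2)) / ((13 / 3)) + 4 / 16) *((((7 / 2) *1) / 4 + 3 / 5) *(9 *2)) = -19647 / 208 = -94.46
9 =9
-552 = -552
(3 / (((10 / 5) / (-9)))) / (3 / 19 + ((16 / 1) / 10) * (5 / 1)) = -513 / 310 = -1.65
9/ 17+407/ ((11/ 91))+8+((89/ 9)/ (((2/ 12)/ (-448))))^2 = 108105310568/ 153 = 706570657.31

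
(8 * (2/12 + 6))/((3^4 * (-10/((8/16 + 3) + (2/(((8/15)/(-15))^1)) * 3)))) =24457/2430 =10.06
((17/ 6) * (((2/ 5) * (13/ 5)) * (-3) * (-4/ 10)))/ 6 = 221/ 375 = 0.59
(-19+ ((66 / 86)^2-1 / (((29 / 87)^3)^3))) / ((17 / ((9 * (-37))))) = 12130493697 / 31433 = 385915.87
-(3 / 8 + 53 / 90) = -347 / 360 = -0.96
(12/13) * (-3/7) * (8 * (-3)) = 864/91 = 9.49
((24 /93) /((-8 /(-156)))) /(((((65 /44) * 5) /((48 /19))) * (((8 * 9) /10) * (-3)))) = -704 /8835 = -0.08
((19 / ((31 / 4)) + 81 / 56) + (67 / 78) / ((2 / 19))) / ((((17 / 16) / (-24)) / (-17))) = 4630.39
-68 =-68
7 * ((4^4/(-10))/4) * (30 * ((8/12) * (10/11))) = -8960/11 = -814.55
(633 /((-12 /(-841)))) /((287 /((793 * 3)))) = 422155929 /1148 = 367731.65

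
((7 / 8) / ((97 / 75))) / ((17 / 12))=1575 / 3298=0.48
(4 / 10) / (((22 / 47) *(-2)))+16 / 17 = 961 / 1870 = 0.51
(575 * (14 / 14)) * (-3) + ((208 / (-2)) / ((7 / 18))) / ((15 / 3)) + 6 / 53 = -3298881 / 1855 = -1778.37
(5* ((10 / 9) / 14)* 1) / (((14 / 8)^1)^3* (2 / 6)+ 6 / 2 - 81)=-1600 / 307293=-0.01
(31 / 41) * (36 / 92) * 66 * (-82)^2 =3019896 / 23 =131299.83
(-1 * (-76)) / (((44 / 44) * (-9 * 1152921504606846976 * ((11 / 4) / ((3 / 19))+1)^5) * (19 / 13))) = -27 / 11414524063389119217139712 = -0.00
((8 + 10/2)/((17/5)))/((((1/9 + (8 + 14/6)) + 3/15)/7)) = 20475/8143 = 2.51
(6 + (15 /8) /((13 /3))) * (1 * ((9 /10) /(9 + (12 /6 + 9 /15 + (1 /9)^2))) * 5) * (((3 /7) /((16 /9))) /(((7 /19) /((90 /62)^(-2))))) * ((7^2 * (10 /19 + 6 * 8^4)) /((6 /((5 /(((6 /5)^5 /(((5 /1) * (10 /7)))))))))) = 3908970432109375 /1752977408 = 2229903.49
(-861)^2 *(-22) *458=-7469550396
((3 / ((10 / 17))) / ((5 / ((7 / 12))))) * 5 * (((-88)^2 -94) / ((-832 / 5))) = -455175 / 3328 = -136.77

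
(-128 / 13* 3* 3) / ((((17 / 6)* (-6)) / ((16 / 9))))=2048 / 221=9.27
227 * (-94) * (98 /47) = -44492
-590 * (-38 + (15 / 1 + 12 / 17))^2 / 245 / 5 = -16949638 / 70805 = -239.38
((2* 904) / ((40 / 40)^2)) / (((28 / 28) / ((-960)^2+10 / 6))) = 4998767440 / 3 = 1666255813.33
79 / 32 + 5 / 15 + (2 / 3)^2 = 935 / 288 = 3.25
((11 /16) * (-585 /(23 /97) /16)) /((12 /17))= -3537105 /23552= -150.18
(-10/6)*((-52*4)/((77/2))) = 2080/231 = 9.00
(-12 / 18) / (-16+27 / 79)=158 / 3711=0.04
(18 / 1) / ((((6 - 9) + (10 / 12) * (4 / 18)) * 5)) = -243 / 190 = -1.28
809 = 809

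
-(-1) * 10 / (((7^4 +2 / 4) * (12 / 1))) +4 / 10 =28843 / 72045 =0.40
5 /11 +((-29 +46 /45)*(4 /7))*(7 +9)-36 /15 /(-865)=-765309949 /2997225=-255.34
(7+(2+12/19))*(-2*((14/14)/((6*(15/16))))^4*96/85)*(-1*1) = 15990784/735834375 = 0.02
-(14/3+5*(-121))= 600.33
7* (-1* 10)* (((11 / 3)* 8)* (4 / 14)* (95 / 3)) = -167200 / 9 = -18577.78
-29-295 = -324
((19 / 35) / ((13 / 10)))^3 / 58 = 27436 / 21853559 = 0.00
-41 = -41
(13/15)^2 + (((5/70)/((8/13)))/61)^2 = 7888319881/10502150400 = 0.75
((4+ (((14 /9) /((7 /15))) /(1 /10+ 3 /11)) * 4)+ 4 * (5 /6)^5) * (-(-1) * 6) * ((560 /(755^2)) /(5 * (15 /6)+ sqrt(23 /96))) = 7387835840 /378030068739- 369391792 * sqrt(138) /5670451031085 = 0.02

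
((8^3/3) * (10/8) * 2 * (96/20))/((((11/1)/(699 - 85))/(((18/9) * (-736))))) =-1850998784/11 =-168272616.73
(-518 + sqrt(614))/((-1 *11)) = 518/11 - sqrt(614)/11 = 44.84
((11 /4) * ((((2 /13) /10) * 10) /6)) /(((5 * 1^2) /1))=11 /780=0.01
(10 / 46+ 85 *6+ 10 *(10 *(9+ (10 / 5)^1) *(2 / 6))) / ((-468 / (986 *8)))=-119315860 / 8073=-14779.62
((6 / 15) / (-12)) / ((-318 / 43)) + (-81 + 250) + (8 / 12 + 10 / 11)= 17900693 / 104940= 170.58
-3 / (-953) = 3 / 953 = 0.00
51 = 51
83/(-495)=-83/495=-0.17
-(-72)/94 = 36/47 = 0.77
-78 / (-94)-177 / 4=-8163 / 188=-43.42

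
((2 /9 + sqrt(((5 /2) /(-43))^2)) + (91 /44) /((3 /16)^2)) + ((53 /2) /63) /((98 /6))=86345150 /1460151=59.13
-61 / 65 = -0.94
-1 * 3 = -3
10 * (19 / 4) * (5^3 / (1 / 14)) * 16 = 1330000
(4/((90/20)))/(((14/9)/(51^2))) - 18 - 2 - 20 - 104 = 9396/7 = 1342.29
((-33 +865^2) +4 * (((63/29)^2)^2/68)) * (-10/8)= -44980547570725/48095108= -935241.64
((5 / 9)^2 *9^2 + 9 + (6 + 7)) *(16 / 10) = 376 / 5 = 75.20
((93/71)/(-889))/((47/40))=-3720/2966593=-0.00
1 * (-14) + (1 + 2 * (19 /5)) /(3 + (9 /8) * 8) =-13.28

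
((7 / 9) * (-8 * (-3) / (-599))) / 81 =-56 / 145557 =-0.00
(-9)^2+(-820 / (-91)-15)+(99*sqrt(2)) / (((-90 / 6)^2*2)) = 11*sqrt(2) / 50+6826 / 91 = 75.32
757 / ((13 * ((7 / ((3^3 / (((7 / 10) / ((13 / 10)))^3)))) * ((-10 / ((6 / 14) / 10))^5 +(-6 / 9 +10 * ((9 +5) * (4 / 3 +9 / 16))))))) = -258267204 / 124164944567856451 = -0.00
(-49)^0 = 1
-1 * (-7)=7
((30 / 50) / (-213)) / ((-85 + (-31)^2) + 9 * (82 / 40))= -4 / 1270119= -0.00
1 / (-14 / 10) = -5 / 7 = -0.71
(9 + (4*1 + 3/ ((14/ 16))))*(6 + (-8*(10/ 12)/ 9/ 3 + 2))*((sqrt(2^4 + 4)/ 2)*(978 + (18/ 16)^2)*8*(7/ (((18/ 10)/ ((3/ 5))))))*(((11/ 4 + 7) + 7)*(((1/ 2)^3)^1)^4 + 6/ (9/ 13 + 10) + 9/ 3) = 3062529528087965*sqrt(5)/ 368934912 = 18561605.27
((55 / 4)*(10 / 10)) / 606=55 / 2424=0.02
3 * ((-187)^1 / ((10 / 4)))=-1122 / 5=-224.40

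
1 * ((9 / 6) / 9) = 1 / 6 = 0.17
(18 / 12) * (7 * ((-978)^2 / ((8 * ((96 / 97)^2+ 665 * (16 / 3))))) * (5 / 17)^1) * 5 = 520.39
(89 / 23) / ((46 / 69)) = 267 / 46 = 5.80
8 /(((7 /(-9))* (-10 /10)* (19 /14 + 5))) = 144 /89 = 1.62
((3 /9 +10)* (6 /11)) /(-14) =-31 /77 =-0.40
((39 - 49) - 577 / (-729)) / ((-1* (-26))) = -6713 / 18954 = -0.35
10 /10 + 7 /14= 3 /2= 1.50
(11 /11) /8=1 /8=0.12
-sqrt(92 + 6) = -7 * sqrt(2) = -9.90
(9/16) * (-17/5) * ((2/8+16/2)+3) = -1377/64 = -21.52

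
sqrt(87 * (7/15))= sqrt(1015)/5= 6.37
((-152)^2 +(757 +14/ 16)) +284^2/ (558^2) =14859619007/ 622728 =23862.13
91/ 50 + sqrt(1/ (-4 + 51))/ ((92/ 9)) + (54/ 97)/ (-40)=9 * sqrt(47)/ 4324 + 17519/ 9700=1.82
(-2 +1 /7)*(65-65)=0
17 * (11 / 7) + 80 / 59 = 11593 / 413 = 28.07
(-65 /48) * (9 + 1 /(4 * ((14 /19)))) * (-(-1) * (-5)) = 169975 /2688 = 63.23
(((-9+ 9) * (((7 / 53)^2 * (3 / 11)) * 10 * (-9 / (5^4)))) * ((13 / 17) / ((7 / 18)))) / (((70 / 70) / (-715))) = 0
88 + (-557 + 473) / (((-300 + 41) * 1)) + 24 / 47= 154484 / 1739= 88.83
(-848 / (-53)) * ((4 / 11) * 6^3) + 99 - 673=7510 / 11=682.73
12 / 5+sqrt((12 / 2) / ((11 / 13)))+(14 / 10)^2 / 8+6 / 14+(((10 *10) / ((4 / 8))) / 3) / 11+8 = sqrt(858) / 11+791599 / 46200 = 19.80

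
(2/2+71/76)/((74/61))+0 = 8967/5624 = 1.59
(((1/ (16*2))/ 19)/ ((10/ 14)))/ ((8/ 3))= 21/ 24320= 0.00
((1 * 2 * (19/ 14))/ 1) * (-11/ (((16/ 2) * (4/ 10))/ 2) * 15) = -15675/ 56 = -279.91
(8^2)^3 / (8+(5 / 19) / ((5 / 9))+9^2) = 2929.84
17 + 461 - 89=389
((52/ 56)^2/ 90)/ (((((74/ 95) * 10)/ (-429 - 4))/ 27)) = -4171089/ 290080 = -14.38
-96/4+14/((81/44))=-16.40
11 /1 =11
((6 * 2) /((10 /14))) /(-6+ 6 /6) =-84 /25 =-3.36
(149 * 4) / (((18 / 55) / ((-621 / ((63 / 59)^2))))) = -1312232570 / 1323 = -991861.35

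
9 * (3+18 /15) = 189 /5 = 37.80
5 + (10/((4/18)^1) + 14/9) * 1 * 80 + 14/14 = 33574/9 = 3730.44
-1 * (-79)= 79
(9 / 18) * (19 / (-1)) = -19 / 2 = -9.50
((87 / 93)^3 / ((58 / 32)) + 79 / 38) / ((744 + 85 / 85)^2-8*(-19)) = 0.00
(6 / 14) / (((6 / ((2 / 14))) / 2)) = 1 / 49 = 0.02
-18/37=-0.49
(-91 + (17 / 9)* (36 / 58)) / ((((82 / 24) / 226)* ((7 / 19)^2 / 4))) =-10201513440 / 58261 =-175100.21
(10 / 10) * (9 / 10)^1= 9 / 10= 0.90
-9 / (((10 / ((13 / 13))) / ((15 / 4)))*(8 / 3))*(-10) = 405 / 32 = 12.66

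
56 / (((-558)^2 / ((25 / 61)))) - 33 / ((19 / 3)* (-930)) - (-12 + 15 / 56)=296508598919 / 25260961320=11.74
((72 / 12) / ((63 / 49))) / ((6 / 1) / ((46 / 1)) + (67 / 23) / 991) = 159551 / 4560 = 34.99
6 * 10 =60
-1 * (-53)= 53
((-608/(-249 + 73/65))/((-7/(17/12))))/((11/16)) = -0.72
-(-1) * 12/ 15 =4/ 5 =0.80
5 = 5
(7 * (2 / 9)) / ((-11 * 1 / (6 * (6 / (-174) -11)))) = 8960 / 957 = 9.36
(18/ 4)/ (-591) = -3/ 394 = -0.01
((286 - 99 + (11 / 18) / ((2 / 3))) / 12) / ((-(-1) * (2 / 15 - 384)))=-11275 / 276384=-0.04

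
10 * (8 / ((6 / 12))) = 160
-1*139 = -139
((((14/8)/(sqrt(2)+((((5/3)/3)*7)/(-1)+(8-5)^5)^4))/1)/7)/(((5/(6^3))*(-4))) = -949823430269119488/1149947847432734393169071035+1162261467*sqrt(2)/4599791389730937572676284140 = -0.00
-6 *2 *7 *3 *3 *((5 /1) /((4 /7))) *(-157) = 1038555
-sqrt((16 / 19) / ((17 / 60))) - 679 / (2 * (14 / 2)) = -97 / 2 - 8 * sqrt(4845) / 323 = -50.22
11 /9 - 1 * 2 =-7 /9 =-0.78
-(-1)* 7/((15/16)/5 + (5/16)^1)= 14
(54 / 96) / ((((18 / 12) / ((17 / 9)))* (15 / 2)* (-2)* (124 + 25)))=-17 / 53640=-0.00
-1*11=-11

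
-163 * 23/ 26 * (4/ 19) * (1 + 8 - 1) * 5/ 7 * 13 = -299920/ 133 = -2255.04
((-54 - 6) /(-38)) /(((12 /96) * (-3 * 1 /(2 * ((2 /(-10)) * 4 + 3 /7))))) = 416 /133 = 3.13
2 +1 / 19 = 2.05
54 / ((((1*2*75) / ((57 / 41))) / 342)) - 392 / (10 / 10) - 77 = -305279 / 1025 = -297.83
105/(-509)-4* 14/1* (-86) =2451239/509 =4815.79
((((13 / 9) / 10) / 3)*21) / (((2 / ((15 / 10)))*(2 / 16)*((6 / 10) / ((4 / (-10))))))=-182 / 45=-4.04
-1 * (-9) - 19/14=107/14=7.64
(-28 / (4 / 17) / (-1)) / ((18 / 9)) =119 / 2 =59.50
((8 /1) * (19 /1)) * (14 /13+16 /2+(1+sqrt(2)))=152 * sqrt(2)+19912 /13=1746.65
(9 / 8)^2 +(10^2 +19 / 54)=175595 / 1728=101.62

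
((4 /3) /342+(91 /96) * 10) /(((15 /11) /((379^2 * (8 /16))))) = 122986429687 /246240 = 499457.56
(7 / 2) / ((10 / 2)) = 7 / 10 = 0.70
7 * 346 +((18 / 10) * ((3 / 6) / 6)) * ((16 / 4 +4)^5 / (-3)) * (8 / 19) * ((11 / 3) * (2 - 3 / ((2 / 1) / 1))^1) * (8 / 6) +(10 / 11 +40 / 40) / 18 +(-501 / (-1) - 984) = 4755161 / 18810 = 252.80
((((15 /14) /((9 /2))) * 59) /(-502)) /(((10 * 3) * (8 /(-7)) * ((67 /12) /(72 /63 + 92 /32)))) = 4425 /7534016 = 0.00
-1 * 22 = -22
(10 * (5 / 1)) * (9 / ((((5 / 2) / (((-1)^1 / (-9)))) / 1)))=20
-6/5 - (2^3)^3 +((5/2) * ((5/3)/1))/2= -30667/60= -511.12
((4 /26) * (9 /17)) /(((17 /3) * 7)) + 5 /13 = 10169 /26299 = 0.39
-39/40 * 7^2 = -1911/40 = -47.78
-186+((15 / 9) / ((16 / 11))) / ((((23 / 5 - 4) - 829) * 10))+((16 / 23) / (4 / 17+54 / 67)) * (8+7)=-954386738113 / 5423302848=-175.98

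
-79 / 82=-0.96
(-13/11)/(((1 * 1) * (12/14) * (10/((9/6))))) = -91/440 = -0.21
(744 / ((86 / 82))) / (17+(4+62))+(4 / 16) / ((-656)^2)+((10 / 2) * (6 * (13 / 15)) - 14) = 126229601777 / 6143476736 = 20.55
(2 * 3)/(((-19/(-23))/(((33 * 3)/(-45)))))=-1518/95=-15.98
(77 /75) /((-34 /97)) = -7469 /2550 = -2.93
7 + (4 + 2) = 13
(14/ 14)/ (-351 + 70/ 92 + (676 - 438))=-0.01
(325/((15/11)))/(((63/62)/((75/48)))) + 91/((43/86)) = 829309/1512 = 548.48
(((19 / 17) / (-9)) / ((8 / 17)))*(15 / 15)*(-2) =19 / 36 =0.53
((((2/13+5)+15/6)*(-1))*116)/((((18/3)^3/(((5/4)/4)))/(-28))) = 201985/5616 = 35.97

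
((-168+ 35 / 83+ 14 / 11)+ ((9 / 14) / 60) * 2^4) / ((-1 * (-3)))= -5308817 / 95865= -55.38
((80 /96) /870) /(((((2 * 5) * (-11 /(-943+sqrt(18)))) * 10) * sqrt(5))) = sqrt(5) * (943 -3 * sqrt(2)) /5742000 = 0.00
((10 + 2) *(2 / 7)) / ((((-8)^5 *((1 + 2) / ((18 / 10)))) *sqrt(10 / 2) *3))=-3 *sqrt(5) / 716800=-0.00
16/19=0.84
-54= -54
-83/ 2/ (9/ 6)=-83/ 3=-27.67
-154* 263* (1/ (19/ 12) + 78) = -60509988/ 19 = -3184736.21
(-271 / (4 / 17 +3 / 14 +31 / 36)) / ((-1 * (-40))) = -290241 / 56150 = -5.17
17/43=0.40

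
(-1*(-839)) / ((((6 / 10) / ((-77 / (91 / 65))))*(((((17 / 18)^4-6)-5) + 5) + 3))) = 733957200 / 21037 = 34888.87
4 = 4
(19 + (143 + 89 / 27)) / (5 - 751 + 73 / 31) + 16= 9820543 / 622431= 15.78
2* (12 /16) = 3 /2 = 1.50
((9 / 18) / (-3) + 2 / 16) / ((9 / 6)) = -1 / 36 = -0.03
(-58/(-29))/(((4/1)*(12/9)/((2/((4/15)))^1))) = 45/16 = 2.81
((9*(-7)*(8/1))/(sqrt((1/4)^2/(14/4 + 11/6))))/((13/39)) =-8064*sqrt(3) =-13967.26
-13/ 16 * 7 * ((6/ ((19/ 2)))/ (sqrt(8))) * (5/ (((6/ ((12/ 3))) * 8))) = -455 * sqrt(2)/ 1216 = -0.53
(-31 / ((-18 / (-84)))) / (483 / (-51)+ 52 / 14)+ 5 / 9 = 158363 / 6165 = 25.69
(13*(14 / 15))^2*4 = 588.87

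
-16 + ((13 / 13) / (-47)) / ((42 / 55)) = -31639 / 1974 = -16.03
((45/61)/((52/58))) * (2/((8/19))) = 24795/6344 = 3.91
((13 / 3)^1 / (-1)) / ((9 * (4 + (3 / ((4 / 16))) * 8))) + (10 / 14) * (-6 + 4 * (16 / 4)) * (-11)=-1485091 / 18900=-78.58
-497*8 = -3976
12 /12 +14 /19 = 33 /19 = 1.74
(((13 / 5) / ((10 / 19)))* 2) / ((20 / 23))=5681 / 500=11.36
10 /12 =5 /6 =0.83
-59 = -59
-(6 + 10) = -16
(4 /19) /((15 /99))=132 /95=1.39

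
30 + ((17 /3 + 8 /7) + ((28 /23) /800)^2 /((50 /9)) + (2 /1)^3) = 995578009261 /22218000000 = 44.81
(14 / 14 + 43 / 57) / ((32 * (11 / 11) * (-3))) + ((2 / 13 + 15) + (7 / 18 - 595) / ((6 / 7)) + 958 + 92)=19816139 / 53352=371.42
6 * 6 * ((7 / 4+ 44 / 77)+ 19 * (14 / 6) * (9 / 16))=27477 / 28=981.32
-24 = -24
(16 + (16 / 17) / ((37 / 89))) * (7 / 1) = 80416 / 629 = 127.85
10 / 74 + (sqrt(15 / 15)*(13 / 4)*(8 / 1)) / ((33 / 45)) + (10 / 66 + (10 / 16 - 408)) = -3630119 / 9768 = -371.63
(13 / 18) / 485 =13 / 8730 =0.00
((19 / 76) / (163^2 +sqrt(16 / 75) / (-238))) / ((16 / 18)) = 5355 * sqrt(3) / 11995699737025136 +253964436075 / 23991399474050272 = 0.00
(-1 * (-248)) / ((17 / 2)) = 496 / 17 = 29.18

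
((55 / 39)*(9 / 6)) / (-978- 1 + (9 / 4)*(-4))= -55 / 25688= -0.00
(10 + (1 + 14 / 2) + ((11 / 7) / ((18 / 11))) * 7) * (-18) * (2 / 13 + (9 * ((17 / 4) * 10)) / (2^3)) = -21345.02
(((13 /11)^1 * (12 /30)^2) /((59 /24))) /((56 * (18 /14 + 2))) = 156 /373175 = 0.00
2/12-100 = -599/6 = -99.83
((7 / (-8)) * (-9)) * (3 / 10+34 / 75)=2373 / 400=5.93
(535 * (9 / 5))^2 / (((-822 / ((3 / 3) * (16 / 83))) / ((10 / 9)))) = -2747760 / 11371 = -241.65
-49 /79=-0.62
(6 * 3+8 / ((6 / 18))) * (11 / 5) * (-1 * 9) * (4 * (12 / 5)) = -199584 / 25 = -7983.36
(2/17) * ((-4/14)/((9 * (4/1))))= -1/1071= -0.00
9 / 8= 1.12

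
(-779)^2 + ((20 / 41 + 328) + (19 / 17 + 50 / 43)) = 18197545066 / 29971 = 607171.77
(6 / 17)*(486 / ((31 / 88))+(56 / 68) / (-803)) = 3502953204 / 7194077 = 486.92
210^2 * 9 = 396900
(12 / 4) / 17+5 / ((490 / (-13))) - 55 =-54.96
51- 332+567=286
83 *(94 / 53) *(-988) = -145441.06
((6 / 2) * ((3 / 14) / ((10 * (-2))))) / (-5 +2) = 3 / 280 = 0.01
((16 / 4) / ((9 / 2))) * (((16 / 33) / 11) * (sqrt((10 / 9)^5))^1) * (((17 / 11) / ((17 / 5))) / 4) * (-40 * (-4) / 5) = 0.19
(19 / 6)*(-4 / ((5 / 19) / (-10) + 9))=-1444 / 1023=-1.41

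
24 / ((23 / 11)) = 264 / 23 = 11.48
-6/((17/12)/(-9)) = 648/17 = 38.12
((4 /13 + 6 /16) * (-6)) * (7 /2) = -1491 /104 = -14.34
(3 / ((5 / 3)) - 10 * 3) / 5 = -141 / 25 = -5.64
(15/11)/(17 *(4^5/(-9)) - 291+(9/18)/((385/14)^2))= -0.00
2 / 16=1 / 8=0.12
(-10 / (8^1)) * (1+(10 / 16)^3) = -1.56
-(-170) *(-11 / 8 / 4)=-935 / 16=-58.44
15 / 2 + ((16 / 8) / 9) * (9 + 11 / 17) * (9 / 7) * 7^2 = 4847 / 34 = 142.56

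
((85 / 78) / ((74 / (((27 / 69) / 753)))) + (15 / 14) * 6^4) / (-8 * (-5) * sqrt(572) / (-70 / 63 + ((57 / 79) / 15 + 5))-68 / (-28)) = -22470342848836915595 / 393400186137988240172 + 47002881646294457625 * sqrt(143) / 98350046534497060043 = 5.66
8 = 8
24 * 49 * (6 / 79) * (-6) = -42336 / 79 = -535.90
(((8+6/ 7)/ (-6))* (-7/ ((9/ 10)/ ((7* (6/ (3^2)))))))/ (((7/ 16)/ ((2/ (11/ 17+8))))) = 337280/ 11907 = 28.33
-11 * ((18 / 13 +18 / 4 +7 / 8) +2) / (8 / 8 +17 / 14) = -70147 / 1612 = -43.52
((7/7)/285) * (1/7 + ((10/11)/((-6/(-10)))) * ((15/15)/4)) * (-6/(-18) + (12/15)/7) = 11327/13825350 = 0.00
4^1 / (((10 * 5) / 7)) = 0.56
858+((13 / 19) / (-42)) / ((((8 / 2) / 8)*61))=20882849 / 24339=858.00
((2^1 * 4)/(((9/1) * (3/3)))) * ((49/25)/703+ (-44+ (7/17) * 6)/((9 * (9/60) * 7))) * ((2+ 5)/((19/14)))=-27776175056/1379444175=-20.14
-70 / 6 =-35 / 3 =-11.67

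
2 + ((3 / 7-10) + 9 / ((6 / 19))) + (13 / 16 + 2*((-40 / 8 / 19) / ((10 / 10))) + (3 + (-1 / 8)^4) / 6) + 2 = 77514373 / 3268608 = 23.71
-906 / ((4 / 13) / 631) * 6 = -11147877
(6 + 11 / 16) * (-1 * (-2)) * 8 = 107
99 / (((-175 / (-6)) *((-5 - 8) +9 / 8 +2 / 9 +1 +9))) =-42768 / 20825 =-2.05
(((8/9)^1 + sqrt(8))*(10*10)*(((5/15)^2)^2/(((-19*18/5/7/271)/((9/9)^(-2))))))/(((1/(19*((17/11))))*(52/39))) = -4031125*sqrt(2)/2673- 16124500/24057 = -2803.02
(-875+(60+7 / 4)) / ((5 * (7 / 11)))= -35783 / 140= -255.59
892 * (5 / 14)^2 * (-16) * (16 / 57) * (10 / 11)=-14272000 / 30723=-464.54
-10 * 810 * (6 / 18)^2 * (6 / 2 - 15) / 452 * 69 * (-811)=-151089300 / 113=-1337073.45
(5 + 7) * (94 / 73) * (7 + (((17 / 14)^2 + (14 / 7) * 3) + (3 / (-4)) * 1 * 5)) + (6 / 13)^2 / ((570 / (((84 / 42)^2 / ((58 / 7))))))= 275988255048 / 1665433315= 165.72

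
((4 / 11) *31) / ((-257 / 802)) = -99448 / 2827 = -35.18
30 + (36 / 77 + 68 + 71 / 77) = 99.39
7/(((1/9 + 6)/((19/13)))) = 1197/715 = 1.67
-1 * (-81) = 81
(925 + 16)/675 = 941/675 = 1.39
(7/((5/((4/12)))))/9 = 0.05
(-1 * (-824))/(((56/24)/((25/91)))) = 61800/637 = 97.02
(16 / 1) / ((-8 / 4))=-8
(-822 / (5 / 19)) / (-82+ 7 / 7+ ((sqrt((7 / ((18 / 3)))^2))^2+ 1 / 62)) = 17429688 / 444295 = 39.23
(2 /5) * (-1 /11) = -2 /55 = -0.04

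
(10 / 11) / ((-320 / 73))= -73 / 352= -0.21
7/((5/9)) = 63/5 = 12.60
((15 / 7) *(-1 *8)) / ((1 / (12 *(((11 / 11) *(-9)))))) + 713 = 17951 / 7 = 2564.43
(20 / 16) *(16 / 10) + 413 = 415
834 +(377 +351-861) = 701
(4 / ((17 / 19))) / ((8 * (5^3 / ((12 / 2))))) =57 / 2125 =0.03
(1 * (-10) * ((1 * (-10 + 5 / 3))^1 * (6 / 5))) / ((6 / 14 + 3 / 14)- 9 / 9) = -280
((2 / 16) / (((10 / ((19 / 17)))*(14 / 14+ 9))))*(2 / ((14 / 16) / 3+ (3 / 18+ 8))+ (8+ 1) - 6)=12483 / 2760800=0.00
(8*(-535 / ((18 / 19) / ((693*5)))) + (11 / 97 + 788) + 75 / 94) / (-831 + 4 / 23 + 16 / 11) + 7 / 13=469442135550929 / 24872107754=18874.24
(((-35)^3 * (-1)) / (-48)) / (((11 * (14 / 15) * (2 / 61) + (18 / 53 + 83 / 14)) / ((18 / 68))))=-43663685625 / 1219702672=-35.80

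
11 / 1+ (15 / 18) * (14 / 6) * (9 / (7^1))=27 / 2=13.50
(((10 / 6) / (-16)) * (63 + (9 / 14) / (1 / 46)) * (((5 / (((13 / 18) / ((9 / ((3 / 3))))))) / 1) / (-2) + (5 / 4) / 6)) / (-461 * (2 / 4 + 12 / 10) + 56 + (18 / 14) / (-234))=-2172375 / 5297696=-0.41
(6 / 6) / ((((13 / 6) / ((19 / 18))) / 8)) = 152 / 39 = 3.90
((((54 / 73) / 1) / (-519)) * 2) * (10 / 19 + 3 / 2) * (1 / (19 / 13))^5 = -514612098 / 594142431149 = -0.00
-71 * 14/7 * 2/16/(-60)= 0.30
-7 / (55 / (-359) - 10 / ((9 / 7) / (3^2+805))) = 0.00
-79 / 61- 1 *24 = -1543 / 61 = -25.30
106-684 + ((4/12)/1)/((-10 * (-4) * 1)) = -577.99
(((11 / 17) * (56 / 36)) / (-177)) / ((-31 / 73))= 11242 / 839511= 0.01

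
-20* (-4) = 80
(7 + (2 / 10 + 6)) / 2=33 / 5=6.60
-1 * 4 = -4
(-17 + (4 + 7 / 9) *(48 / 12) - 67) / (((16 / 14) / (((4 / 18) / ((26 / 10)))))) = -5110 / 1053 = -4.85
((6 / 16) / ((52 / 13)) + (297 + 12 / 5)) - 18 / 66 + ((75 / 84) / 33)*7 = 143717 / 480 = 299.41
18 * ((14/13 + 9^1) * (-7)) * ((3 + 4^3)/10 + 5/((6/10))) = -1240701/65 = -19087.71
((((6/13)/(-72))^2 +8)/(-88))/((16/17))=-300883/3115008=-0.10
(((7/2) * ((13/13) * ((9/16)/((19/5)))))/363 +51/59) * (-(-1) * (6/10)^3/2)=0.09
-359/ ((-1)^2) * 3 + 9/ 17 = -1076.47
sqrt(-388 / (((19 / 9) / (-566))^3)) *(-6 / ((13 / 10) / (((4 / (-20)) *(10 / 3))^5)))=724480 *sqrt(1043138) / 14079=52556.38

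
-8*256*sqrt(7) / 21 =-2048*sqrt(7) / 21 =-258.02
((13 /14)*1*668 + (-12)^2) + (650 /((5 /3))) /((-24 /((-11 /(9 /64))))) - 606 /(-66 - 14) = 5148289 /2520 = 2042.97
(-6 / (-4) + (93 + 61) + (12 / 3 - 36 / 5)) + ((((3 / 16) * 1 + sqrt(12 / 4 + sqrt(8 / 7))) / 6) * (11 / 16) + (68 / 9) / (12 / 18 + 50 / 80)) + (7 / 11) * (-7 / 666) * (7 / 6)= 11 * sqrt(14 * sqrt(14) + 147) / 672 + 137932027637 / 872087040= 158.39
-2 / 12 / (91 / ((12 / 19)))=-2 / 1729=-0.00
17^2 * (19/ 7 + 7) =19652/ 7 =2807.43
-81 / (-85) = 81 / 85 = 0.95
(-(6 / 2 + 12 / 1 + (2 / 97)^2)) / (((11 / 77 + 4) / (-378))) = 373453794 / 272861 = 1368.66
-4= -4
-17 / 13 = -1.31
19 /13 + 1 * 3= 58 /13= 4.46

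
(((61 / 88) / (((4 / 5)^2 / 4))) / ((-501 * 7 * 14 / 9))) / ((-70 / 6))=2745 / 40325824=0.00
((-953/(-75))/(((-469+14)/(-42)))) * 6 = 11436/1625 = 7.04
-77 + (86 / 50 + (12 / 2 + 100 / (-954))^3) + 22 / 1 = 411322547644 / 2713283325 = 151.60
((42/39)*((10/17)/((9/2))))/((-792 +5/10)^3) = -2240/7890009528843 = -0.00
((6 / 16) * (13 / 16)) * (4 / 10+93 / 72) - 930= -4758961 / 5120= -929.48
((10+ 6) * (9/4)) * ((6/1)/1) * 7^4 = 518616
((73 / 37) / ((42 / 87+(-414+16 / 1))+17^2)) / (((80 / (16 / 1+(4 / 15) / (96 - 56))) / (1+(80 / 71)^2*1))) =-58153653397 / 7043627988000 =-0.01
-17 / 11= -1.55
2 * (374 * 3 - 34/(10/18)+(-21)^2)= 3003.60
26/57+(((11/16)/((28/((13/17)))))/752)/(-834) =0.46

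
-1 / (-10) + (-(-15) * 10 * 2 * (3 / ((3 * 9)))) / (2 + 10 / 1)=259 / 90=2.88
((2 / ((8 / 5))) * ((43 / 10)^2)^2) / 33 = 3418801 / 264000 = 12.95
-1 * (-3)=3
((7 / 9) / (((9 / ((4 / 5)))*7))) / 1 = 4 / 405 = 0.01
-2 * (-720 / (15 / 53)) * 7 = 35616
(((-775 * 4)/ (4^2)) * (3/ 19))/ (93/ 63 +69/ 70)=-244125/ 19646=-12.43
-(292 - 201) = -91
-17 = -17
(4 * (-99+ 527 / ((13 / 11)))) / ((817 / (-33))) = -595320 / 10621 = -56.05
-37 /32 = -1.16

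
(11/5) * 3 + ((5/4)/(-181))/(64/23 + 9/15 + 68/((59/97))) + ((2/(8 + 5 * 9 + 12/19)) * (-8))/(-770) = 1465085414367229/221971624565460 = 6.60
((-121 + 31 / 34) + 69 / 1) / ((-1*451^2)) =1737 / 6915634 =0.00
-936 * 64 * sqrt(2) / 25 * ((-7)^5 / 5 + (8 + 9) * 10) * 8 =7647105024 * sqrt(2) / 125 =86517117.10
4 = 4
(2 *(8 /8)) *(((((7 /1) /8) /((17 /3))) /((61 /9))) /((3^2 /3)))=63 /4148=0.02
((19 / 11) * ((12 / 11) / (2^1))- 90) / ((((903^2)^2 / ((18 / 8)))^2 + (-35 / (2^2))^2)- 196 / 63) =-1551744 / 1521545096227025281657550921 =-0.00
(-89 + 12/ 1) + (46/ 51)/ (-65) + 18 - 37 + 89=-23251/ 3315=-7.01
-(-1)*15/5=3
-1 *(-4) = 4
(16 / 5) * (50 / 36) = 40 / 9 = 4.44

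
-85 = -85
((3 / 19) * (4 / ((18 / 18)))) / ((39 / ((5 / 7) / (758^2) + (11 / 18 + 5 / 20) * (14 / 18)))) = 0.01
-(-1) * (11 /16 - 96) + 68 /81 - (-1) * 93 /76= -2296171 /24624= -93.25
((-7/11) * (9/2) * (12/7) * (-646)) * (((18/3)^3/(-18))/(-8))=52326/11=4756.91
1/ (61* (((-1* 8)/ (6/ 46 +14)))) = -325/ 11224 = -0.03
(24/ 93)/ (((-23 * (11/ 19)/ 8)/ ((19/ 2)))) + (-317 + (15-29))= -2607585/ 7843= -332.47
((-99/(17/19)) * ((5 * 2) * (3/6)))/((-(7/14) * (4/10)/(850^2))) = 1998562500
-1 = -1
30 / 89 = 0.34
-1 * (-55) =55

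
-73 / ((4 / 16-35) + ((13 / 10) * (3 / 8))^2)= 2.12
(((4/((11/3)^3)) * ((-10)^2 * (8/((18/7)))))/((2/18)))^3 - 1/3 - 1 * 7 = 82959541597150798/7073843073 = 11727648.00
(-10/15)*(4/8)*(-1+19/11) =-8/33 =-0.24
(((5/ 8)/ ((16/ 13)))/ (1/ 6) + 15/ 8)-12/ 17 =4587/ 1088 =4.22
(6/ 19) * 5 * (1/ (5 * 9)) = 0.04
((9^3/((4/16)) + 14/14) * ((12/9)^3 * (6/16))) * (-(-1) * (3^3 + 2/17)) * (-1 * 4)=-43031584/153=-281252.18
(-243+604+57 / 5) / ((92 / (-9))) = -8379 / 230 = -36.43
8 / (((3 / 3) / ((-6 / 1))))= -48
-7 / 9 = -0.78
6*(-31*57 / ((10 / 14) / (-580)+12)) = -8608824 / 9743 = -883.59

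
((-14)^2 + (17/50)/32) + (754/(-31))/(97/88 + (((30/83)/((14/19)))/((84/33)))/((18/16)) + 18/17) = 391874936755671/2111594660800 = 185.58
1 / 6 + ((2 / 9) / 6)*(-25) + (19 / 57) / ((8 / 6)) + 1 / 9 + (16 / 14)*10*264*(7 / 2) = 1140437 / 108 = 10559.60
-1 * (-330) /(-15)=-22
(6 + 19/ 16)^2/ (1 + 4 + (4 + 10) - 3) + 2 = 21417/ 4096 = 5.23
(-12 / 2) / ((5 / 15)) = -18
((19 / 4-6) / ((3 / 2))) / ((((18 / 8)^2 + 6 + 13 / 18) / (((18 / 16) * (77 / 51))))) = -3465 / 28849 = -0.12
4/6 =2/3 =0.67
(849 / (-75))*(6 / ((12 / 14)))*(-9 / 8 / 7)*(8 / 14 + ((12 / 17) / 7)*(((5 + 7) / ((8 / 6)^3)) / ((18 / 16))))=155367 / 11900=13.06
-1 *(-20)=20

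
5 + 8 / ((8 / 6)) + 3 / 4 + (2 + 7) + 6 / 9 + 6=329 / 12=27.42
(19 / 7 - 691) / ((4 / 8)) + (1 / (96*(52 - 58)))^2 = -3196993529 / 2322432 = -1376.57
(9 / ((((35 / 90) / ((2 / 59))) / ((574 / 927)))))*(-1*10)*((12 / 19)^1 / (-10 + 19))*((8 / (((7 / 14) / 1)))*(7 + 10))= -10705920 / 115463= -92.72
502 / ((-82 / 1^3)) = -251 / 41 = -6.12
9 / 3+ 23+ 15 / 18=161 / 6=26.83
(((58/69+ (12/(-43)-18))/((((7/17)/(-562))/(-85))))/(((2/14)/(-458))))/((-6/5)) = -48110079407000/8901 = -5405019594.09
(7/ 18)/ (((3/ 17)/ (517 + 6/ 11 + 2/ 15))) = 10164623/ 8910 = 1140.81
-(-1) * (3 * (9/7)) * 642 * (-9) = -156006/7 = -22286.57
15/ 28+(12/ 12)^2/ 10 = 89/ 140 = 0.64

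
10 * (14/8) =35/2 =17.50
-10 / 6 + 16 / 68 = -73 / 51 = -1.43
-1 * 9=-9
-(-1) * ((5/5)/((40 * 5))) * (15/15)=1/200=0.00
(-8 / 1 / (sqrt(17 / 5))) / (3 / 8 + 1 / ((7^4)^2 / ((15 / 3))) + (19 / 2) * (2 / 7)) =-368947264 * sqrt(85) / 2422040643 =-1.40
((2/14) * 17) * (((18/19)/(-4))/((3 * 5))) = -51/1330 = -0.04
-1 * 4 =-4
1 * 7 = 7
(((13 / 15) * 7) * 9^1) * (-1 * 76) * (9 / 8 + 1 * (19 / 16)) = -191919 / 20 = -9595.95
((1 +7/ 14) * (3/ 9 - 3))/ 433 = -4/ 433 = -0.01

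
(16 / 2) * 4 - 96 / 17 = 448 / 17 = 26.35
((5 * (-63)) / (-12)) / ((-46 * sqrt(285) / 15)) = -105 * sqrt(285) / 3496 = -0.51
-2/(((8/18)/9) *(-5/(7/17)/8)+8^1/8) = -2268/1049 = -2.16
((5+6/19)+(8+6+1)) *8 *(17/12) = 13124/57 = 230.25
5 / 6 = 0.83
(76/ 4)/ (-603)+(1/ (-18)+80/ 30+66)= 27569/ 402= 68.58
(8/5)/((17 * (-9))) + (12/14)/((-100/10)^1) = -103/1071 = -0.10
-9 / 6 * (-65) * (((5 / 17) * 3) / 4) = 2925 / 136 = 21.51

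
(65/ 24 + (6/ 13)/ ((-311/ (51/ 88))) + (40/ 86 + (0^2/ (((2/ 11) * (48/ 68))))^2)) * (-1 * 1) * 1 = -145609601/ 45896136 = -3.17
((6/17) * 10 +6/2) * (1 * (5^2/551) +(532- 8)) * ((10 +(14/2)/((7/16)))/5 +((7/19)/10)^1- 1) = 5160233379/355946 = 14497.24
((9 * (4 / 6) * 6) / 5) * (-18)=-648 / 5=-129.60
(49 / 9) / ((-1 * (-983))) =49 / 8847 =0.01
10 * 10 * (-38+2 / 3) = -11200 / 3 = -3733.33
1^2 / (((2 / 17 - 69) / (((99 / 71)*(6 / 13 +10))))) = -0.21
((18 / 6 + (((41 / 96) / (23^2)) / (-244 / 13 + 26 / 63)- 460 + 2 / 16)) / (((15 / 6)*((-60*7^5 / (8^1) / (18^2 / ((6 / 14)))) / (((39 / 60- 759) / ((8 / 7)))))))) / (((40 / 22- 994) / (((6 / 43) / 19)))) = 9188802408803391 / 1706929089159728000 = 0.01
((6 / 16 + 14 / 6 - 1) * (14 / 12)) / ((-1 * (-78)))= 287 / 11232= 0.03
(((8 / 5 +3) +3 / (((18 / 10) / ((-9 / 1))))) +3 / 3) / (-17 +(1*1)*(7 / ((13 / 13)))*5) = -47 / 90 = -0.52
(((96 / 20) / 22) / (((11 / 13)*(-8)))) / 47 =-39 / 56870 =-0.00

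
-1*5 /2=-5 /2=-2.50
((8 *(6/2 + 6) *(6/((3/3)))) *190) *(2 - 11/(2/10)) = -4350240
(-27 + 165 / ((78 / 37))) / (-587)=-1333 / 15262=-0.09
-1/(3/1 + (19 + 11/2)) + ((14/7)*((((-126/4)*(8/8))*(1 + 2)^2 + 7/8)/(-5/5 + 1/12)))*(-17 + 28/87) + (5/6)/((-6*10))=-1181061731/114840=-10284.41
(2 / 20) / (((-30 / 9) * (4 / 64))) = -12 / 25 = -0.48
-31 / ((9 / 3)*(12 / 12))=-31 / 3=-10.33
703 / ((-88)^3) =-703 / 681472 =-0.00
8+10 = 18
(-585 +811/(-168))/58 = -99091/9744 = -10.17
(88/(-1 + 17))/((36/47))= 517/72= 7.18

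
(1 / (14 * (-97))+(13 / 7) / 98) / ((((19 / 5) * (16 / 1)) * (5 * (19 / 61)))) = 18483 / 96086648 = 0.00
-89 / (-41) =89 / 41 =2.17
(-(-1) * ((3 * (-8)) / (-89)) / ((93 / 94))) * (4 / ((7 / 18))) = 54144 / 19313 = 2.80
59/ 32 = 1.84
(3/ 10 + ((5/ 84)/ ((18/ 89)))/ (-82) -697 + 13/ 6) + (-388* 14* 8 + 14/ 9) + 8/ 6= -27368009969/ 619920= -44147.65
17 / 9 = 1.89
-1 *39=-39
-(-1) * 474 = 474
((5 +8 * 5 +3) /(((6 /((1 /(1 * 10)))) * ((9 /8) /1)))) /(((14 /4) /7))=1.42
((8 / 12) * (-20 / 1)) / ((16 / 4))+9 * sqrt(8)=22.12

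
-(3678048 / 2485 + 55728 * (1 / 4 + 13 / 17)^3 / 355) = -16058075445 / 9767044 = -1644.11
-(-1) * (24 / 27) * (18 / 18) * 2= 16 / 9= 1.78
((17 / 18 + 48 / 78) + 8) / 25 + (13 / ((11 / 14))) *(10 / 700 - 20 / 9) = -2326183 / 64350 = -36.15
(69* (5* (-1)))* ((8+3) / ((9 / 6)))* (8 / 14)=-10120 / 7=-1445.71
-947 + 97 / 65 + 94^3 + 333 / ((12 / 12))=829971.49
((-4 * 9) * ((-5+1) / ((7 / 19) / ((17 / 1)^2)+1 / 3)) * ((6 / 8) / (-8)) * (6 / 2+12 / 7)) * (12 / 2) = -44032329 / 38584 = -1141.21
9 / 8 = 1.12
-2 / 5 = -0.40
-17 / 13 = -1.31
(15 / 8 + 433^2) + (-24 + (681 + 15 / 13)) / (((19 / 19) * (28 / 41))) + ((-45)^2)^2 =3122449949 / 728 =4289079.60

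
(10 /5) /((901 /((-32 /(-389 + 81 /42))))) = 896 /4882519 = 0.00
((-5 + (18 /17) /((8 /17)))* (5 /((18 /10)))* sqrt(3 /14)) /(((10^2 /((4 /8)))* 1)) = -11* sqrt(42) /4032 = -0.02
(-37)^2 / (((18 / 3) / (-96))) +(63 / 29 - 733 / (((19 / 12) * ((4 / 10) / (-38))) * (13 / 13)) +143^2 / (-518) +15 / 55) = 3641763201 / 165242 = 22038.97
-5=-5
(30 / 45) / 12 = 1 / 18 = 0.06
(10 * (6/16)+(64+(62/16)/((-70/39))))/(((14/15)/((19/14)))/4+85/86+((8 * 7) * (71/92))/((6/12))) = 2070636663/2765278712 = 0.75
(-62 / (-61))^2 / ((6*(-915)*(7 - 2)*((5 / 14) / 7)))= -188356 / 255353625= -0.00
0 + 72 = 72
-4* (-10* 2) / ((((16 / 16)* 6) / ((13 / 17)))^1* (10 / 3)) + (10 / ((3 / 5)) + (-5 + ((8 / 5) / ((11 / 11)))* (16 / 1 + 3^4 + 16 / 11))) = 483169 / 2805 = 172.25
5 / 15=1 / 3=0.33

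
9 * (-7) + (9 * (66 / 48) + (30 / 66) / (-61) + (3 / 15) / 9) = -12225407 / 241560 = -50.61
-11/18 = -0.61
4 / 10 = 2 / 5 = 0.40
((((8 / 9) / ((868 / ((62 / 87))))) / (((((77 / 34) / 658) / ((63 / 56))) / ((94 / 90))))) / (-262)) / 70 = -37553 / 2764342350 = -0.00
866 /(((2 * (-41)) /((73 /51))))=-31609 /2091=-15.12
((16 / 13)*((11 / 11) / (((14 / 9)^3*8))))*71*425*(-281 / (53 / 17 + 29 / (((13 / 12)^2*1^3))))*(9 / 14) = -8006.09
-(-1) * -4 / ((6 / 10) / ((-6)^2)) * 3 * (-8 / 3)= 1920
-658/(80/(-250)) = 8225/4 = 2056.25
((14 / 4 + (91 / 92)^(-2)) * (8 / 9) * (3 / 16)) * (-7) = -5.28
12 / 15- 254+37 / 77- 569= -316362 / 385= -821.72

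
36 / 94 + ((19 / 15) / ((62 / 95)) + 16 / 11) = 363337 / 96162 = 3.78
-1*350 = -350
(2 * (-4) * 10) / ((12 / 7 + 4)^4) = -2401 / 32000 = -0.08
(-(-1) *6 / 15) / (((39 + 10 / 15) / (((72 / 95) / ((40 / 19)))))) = 54 / 14875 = 0.00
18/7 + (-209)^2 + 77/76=23240199/532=43684.58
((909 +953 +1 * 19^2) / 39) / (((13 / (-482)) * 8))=-13737 / 52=-264.17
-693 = -693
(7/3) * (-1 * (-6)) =14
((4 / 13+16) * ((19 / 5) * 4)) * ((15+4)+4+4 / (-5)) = 5502.87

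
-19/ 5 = -3.80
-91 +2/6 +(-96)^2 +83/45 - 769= 376118/45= 8358.18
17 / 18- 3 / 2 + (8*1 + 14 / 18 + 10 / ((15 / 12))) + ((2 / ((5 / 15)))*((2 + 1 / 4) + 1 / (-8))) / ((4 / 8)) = 751 / 18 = 41.72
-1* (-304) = 304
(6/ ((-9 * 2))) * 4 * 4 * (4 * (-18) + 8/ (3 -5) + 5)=1136/ 3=378.67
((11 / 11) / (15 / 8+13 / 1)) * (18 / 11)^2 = 2592 / 14399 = 0.18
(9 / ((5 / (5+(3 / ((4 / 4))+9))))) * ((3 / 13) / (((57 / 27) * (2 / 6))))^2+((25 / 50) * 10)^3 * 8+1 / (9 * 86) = 236882101787 / 236104830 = 1003.29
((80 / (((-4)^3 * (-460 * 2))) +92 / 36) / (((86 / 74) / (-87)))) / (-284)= 18173401 / 26964096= 0.67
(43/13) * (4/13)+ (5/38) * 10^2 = 45518/3211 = 14.18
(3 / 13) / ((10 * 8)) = 3 / 1040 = 0.00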